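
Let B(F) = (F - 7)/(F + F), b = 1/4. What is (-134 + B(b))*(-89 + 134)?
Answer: -13275/2 ≈ -6637.5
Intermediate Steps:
b = ¼ ≈ 0.25000
B(F) = (-7 + F)/(2*F) (B(F) = (-7 + F)/((2*F)) = (-7 + F)*(1/(2*F)) = (-7 + F)/(2*F))
(-134 + B(b))*(-89 + 134) = (-134 + (-7 + ¼)/(2*(¼)))*(-89 + 134) = (-134 + (½)*4*(-27/4))*45 = (-134 - 27/2)*45 = -295/2*45 = -13275/2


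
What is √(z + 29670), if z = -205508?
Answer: I*√175838 ≈ 419.33*I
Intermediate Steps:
√(z + 29670) = √(-205508 + 29670) = √(-175838) = I*√175838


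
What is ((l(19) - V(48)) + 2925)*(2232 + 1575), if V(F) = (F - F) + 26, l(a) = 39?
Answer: 11184966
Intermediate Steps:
V(F) = 26 (V(F) = 0 + 26 = 26)
((l(19) - V(48)) + 2925)*(2232 + 1575) = ((39 - 1*26) + 2925)*(2232 + 1575) = ((39 - 26) + 2925)*3807 = (13 + 2925)*3807 = 2938*3807 = 11184966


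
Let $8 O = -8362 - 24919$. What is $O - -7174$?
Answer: $\frac{24111}{8} \approx 3013.9$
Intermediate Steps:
$O = - \frac{33281}{8}$ ($O = \frac{-8362 - 24919}{8} = \frac{1}{8} \left(-33281\right) = - \frac{33281}{8} \approx -4160.1$)
$O - -7174 = - \frac{33281}{8} - -7174 = - \frac{33281}{8} + 7174 = \frac{24111}{8}$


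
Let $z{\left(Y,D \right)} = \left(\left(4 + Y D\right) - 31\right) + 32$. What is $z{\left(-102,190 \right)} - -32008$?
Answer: $12633$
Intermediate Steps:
$z{\left(Y,D \right)} = 5 + D Y$ ($z{\left(Y,D \right)} = \left(\left(4 + D Y\right) - 31\right) + 32 = \left(-27 + D Y\right) + 32 = 5 + D Y$)
$z{\left(-102,190 \right)} - -32008 = \left(5 + 190 \left(-102\right)\right) - -32008 = \left(5 - 19380\right) + 32008 = -19375 + 32008 = 12633$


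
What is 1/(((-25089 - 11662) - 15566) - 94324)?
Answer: -1/146641 ≈ -6.8194e-6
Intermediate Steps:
1/(((-25089 - 11662) - 15566) - 94324) = 1/((-36751 - 15566) - 94324) = 1/(-52317 - 94324) = 1/(-146641) = -1/146641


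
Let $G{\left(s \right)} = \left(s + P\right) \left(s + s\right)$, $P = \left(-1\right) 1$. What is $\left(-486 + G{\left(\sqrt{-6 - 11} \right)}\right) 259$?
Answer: $-134680 - 518 i \sqrt{17} \approx -1.3468 \cdot 10^{5} - 2135.8 i$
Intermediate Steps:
$P = -1$
$G{\left(s \right)} = 2 s \left(-1 + s\right)$ ($G{\left(s \right)} = \left(s - 1\right) \left(s + s\right) = \left(-1 + s\right) 2 s = 2 s \left(-1 + s\right)$)
$\left(-486 + G{\left(\sqrt{-6 - 11} \right)}\right) 259 = \left(-486 + 2 \sqrt{-6 - 11} \left(-1 + \sqrt{-6 - 11}\right)\right) 259 = \left(-486 + 2 \sqrt{-17} \left(-1 + \sqrt{-17}\right)\right) 259 = \left(-486 + 2 i \sqrt{17} \left(-1 + i \sqrt{17}\right)\right) 259 = -125874 + 518 i \sqrt{17} \left(-1 + i \sqrt{17}\right)$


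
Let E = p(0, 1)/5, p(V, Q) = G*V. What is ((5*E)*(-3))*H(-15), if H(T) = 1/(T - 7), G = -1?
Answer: 0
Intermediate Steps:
H(T) = 1/(-7 + T)
p(V, Q) = -V
E = 0 (E = -1*0/5 = 0*(1/5) = 0)
((5*E)*(-3))*H(-15) = ((5*0)*(-3))/(-7 - 15) = (0*(-3))/(-22) = 0*(-1/22) = 0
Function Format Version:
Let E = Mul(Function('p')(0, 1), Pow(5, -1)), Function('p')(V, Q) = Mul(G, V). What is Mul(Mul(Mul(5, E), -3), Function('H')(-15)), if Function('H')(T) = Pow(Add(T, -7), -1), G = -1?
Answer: 0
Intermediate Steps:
Function('H')(T) = Pow(Add(-7, T), -1)
Function('p')(V, Q) = Mul(-1, V)
E = 0 (E = Mul(Mul(-1, 0), Pow(5, -1)) = Mul(0, Rational(1, 5)) = 0)
Mul(Mul(Mul(5, E), -3), Function('H')(-15)) = Mul(Mul(Mul(5, 0), -3), Pow(Add(-7, -15), -1)) = Mul(Mul(0, -3), Pow(-22, -1)) = Mul(0, Rational(-1, 22)) = 0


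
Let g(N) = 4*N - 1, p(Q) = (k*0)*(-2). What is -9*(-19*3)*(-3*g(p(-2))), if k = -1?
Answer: 1539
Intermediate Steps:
p(Q) = 0 (p(Q) = -1*0*(-2) = 0*(-2) = 0)
g(N) = -1 + 4*N
-9*(-19*3)*(-3*g(p(-2))) = -9*(-19*3)*(-3*(-1 + 4*0)) = -(-513)*(-3*(-1 + 0)) = -(-513)*(-3*(-1)) = -(-513)*3 = -9*(-171) = 1539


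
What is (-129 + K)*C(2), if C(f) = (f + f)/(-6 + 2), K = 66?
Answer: 63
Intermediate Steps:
C(f) = -f/2 (C(f) = (2*f)/(-4) = (2*f)*(-¼) = -f/2)
(-129 + K)*C(2) = (-129 + 66)*(-½*2) = -63*(-1) = 63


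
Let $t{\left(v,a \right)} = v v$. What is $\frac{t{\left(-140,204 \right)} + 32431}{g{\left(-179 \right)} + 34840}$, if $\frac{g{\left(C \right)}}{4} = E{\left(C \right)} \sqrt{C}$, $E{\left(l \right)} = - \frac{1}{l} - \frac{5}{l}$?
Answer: $\frac{40560505895}{27159347872} - \frac{156093 i \sqrt{179}}{27159347872} \approx 1.4934 - 7.6894 \cdot 10^{-5} i$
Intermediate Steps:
$E{\left(l \right)} = - \frac{6}{l}$
$t{\left(v,a \right)} = v^{2}$
$g{\left(C \right)} = - \frac{24}{\sqrt{C}}$ ($g{\left(C \right)} = 4 - \frac{6}{C} \sqrt{C} = 4 \left(- \frac{6}{\sqrt{C}}\right) = - \frac{24}{\sqrt{C}}$)
$\frac{t{\left(-140,204 \right)} + 32431}{g{\left(-179 \right)} + 34840} = \frac{\left(-140\right)^{2} + 32431}{- \frac{24}{i \sqrt{179}} + 34840} = \frac{19600 + 32431}{- 24 \left(- \frac{i \sqrt{179}}{179}\right) + 34840} = \frac{52031}{\frac{24 i \sqrt{179}}{179} + 34840} = \frac{52031}{34840 + \frac{24 i \sqrt{179}}{179}}$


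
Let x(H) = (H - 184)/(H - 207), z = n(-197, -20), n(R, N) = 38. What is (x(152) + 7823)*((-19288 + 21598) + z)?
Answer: 1010337356/55 ≈ 1.8370e+7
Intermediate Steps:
z = 38
x(H) = (-184 + H)/(-207 + H)
(x(152) + 7823)*((-19288 + 21598) + z) = ((-184 + 152)/(-207 + 152) + 7823)*((-19288 + 21598) + 38) = (-32/(-55) + 7823)*(2310 + 38) = (-1/55*(-32) + 7823)*2348 = (32/55 + 7823)*2348 = (430297/55)*2348 = 1010337356/55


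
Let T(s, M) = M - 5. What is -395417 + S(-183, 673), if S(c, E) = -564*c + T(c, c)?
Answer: -292393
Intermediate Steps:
T(s, M) = -5 + M
S(c, E) = -5 - 563*c (S(c, E) = -564*c + (-5 + c) = -5 - 563*c)
-395417 + S(-183, 673) = -395417 + (-5 - 563*(-183)) = -395417 + (-5 + 103029) = -395417 + 103024 = -292393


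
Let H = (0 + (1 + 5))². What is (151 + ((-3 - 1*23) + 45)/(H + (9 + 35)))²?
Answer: 146385801/6400 ≈ 22873.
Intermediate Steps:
H = 36 (H = (0 + 6)² = 6² = 36)
(151 + ((-3 - 1*23) + 45)/(H + (9 + 35)))² = (151 + ((-3 - 1*23) + 45)/(36 + (9 + 35)))² = (151 + ((-3 - 23) + 45)/(36 + 44))² = (151 + (-26 + 45)/80)² = (151 + 19*(1/80))² = (151 + 19/80)² = (12099/80)² = 146385801/6400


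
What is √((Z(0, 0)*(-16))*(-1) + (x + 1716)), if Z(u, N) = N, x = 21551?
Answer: √23267 ≈ 152.54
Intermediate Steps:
√((Z(0, 0)*(-16))*(-1) + (x + 1716)) = √((0*(-16))*(-1) + (21551 + 1716)) = √(0*(-1) + 23267) = √(0 + 23267) = √23267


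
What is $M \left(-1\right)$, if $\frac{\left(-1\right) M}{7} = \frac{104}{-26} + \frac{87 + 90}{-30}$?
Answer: $- \frac{693}{10} \approx -69.3$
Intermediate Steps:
$M = \frac{693}{10}$ ($M = - 7 \left(\frac{104}{-26} + \frac{87 + 90}{-30}\right) = - 7 \left(104 \left(- \frac{1}{26}\right) + 177 \left(- \frac{1}{30}\right)\right) = - 7 \left(-4 - \frac{59}{10}\right) = \left(-7\right) \left(- \frac{99}{10}\right) = \frac{693}{10} \approx 69.3$)
$M \left(-1\right) = \frac{693}{10} \left(-1\right) = - \frac{693}{10}$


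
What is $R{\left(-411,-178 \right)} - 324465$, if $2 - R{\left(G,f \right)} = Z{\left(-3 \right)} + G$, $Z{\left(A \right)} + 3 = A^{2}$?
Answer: $-324058$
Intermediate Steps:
$Z{\left(A \right)} = -3 + A^{2}$
$R{\left(G,f \right)} = -4 - G$ ($R{\left(G,f \right)} = 2 - \left(\left(-3 + \left(-3\right)^{2}\right) + G\right) = 2 - \left(\left(-3 + 9\right) + G\right) = 2 - \left(6 + G\right) = -4 - G$)
$R{\left(-411,-178 \right)} - 324465 = \left(-4 - -411\right) - 324465 = \left(-4 + 411\right) - 324465 = 407 - 324465 = -324058$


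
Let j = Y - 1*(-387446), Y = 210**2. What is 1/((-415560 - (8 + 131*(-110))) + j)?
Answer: 1/30388 ≈ 3.2908e-5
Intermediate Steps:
Y = 44100
j = 431546 (j = 44100 - 1*(-387446) = 44100 + 387446 = 431546)
1/((-415560 - (8 + 131*(-110))) + j) = 1/((-415560 - (8 + 131*(-110))) + 431546) = 1/((-415560 - (8 - 14410)) + 431546) = 1/((-415560 - 1*(-14402)) + 431546) = 1/((-415560 + 14402) + 431546) = 1/(-401158 + 431546) = 1/30388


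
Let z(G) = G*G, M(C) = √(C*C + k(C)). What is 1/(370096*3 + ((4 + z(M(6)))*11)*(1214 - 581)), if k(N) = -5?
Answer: 1/1353993 ≈ 7.3856e-7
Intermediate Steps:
M(C) = √(-5 + C²) (M(C) = √(C*C - 5) = √(C² - 5) = √(-5 + C²))
z(G) = G²
1/(370096*3 + ((4 + z(M(6)))*11)*(1214 - 581)) = 1/(370096*3 + ((4 + (√(-5 + 6²))²)*11)*(1214 - 581)) = 1/(1110288 + ((4 + (√(-5 + 36))²)*11)*633) = 1/(1110288 + ((4 + (√31)²)*11)*633) = 1/(1110288 + ((4 + 31)*11)*633) = 1/(1110288 + (35*11)*633) = 1/(1110288 + 385*633) = 1/(1110288 + 243705) = 1/1353993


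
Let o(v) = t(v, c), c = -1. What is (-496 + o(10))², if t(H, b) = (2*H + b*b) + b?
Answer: 226576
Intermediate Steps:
t(H, b) = b + b² + 2*H (t(H, b) = (2*H + b²) + b = (b² + 2*H) + b = b + b² + 2*H)
o(v) = 2*v (o(v) = -1 + (-1)² + 2*v = -1 + 1 + 2*v = 2*v)
(-496 + o(10))² = (-496 + 2*10)² = (-496 + 20)² = (-476)² = 226576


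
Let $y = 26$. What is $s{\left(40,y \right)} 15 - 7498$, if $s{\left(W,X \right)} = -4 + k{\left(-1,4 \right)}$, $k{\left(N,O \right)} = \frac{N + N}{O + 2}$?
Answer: $-7563$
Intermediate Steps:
$k{\left(N,O \right)} = \frac{2 N}{2 + O}$
$s{\left(W,X \right)} = - \frac{13}{3}$ ($s{\left(W,X \right)} = -4 + 2 \left(-1\right) \frac{1}{2 + 4} = -4 + 2 \left(-1\right) \frac{1}{6} = -4 - \frac{1}{3} = - \frac{13}{3}$)
$s{\left(40,y \right)} 15 - 7498 = \left(- \frac{13}{3}\right) 15 - 7498 = -65 - 7498 = -7563$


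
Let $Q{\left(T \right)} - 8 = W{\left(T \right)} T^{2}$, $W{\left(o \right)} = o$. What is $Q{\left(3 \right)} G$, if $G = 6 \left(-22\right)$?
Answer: $-4620$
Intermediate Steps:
$G = -132$
$Q{\left(T \right)} = 8 + T^{3}$ ($Q{\left(T \right)} = 8 + T T^{2} = 8 + T^{3}$)
$Q{\left(3 \right)} G = \left(8 + 3^{3}\right) \left(-132\right) = \left(8 + 27\right) \left(-132\right) = 35 \left(-132\right) = -4620$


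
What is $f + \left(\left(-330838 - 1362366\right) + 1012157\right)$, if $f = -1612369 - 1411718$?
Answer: $-3705134$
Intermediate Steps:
$f = -3024087$ ($f = -1612369 - 1411718 = -3024087$)
$f + \left(\left(-330838 - 1362366\right) + 1012157\right) = -3024087 + \left(\left(-330838 - 1362366\right) + 1012157\right) = -3024087 + \left(-1693204 + 1012157\right) = -3024087 - 681047 = -3705134$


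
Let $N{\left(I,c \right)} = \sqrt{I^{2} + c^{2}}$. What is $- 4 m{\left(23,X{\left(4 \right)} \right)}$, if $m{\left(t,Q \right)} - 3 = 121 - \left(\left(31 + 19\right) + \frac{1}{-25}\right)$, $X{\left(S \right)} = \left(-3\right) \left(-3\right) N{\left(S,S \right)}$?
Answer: $- \frac{7404}{25} \approx -296.16$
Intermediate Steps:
$X{\left(S \right)} = 9 \sqrt{2} \sqrt{S^{2}}$ ($X{\left(S \right)} = \left(-3\right) \left(-3\right) \sqrt{S^{2} + S^{2}} = 9 \sqrt{2 S^{2}} = 9 \sqrt{2} \sqrt{S^{2}}$)
$m{\left(t,Q \right)} = \frac{1851}{25}$ ($m{\left(t,Q \right)} = 3 + \left(121 - \left(\left(31 + 19\right) + \frac{1}{-25}\right)\right) = 3 + \left(121 - \left(50 - \frac{1}{25}\right)\right) = 3 + \left(121 - \frac{1249}{25}\right) = 3 + \frac{1776}{25} = \frac{1851}{25}$)
$- 4 m{\left(23,X{\left(4 \right)} \right)} = \left(-4\right) \frac{1851}{25} = - \frac{7404}{25}$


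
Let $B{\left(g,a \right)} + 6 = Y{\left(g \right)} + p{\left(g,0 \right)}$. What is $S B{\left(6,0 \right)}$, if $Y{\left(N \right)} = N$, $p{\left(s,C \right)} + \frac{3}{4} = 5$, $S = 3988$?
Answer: $16949$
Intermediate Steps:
$p{\left(s,C \right)} = \frac{17}{4}$ ($p{\left(s,C \right)} = - \frac{3}{4} + 5 = \frac{17}{4}$)
$B{\left(g,a \right)} = - \frac{7}{4} + g$ ($B{\left(g,a \right)} = -6 + \left(g + \frac{17}{4}\right) = -6 + \left(\frac{17}{4} + g\right) = - \frac{7}{4} + g$)
$S B{\left(6,0 \right)} = 3988 \left(- \frac{7}{4} + 6\right) = 3988 \cdot \frac{17}{4} = 16949$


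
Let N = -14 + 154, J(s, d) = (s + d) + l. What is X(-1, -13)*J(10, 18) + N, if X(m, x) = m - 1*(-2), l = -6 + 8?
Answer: 170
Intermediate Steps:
l = 2
J(s, d) = 2 + d + s (J(s, d) = (s + d) + 2 = (d + s) + 2 = 2 + d + s)
X(m, x) = 2 + m (X(m, x) = m + 2 = 2 + m)
N = 140
X(-1, -13)*J(10, 18) + N = (2 - 1)*(2 + 18 + 10) + 140 = 1*30 + 140 = 30 + 140 = 170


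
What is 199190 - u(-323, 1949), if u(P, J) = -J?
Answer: 201139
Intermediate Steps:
199190 - u(-323, 1949) = 199190 - (-1)*1949 = 199190 - 1*(-1949) = 199190 + 1949 = 201139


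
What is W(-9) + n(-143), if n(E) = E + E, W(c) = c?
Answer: -295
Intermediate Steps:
n(E) = 2*E
W(-9) + n(-143) = -9 + 2*(-143) = -9 - 286 = -295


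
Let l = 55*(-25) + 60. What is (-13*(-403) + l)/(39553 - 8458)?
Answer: 436/3455 ≈ 0.12619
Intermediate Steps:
l = -1315 (l = -1375 + 60 = -1315)
(-13*(-403) + l)/(39553 - 8458) = (-13*(-403) - 1315)/(39553 - 8458) = (5239 - 1315)/31095 = 3924*(1/31095) = 436/3455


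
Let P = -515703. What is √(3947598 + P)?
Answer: √3431895 ≈ 1852.5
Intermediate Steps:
√(3947598 + P) = √(3947598 - 515703) = √3431895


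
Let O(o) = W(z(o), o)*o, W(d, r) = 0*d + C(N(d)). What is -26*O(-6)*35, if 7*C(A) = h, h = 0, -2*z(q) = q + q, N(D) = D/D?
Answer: 0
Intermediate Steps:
N(D) = 1
z(q) = -q (z(q) = -(q + q)/2 = -q)
C(A) = 0 (C(A) = (1/7)*0 = 0)
W(d, r) = 0 (W(d, r) = 0*d + 0 = 0 + 0 = 0)
O(o) = 0 (O(o) = 0*o = 0)
-26*O(-6)*35 = -26*0*35 = 0*35 = 0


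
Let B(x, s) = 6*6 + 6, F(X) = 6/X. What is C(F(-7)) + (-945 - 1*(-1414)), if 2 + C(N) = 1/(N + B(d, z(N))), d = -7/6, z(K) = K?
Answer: 134503/288 ≈ 467.02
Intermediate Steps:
d = -7/6 (d = -7*1/6 = -7/6 ≈ -1.1667)
B(x, s) = 42 (B(x, s) = 36 + 6 = 42)
C(N) = -2 + 1/(42 + N) (C(N) = -2 + 1/(N + 42) = -2 + 1/(42 + N))
C(F(-7)) + (-945 - 1*(-1414)) = (-83 - 12/(-7))/(42 + 6/(-7)) + (-945 - 1*(-1414)) = (-83 - 12*(-1)/7)/(42 + 6*(-1/7)) + (-945 + 1414) = (-83 - 2*(-6/7))/(42 - 6/7) + 469 = (-83 + 12/7)/(288/7) + 469 = (7/288)*(-569/7) + 469 = -569/288 + 469 = 134503/288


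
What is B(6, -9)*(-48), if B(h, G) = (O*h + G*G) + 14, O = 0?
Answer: -4560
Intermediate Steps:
B(h, G) = 14 + G**2 (B(h, G) = (0*h + G*G) + 14 = (0 + G**2) + 14 = G**2 + 14 = 14 + G**2)
B(6, -9)*(-48) = (14 + (-9)**2)*(-48) = (14 + 81)*(-48) = 95*(-48) = -4560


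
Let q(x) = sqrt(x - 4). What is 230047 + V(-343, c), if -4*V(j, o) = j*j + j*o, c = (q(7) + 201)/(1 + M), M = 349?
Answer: 40136799/200 + 49*sqrt(3)/200 ≈ 2.0068e+5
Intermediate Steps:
q(x) = sqrt(-4 + x)
c = 201/350 + sqrt(3)/350 (c = (sqrt(-4 + 7) + 201)/(1 + 349) = (sqrt(3) + 201)/350 = (201 + sqrt(3))*(1/350) = 201/350 + sqrt(3)/350 ≈ 0.57923)
V(j, o) = -j**2/4 - j*o/4 (V(j, o) = -(j*j + j*o)/4 = -(j**2 + j*o)/4 = -j**2/4 - j*o/4)
230047 + V(-343, c) = 230047 - 1/4*(-343)*(-343 + (201/350 + sqrt(3)/350)) = 230047 - 1/4*(-343)*(-119849/350 + sqrt(3)/350) = 230047 + (-5872601/200 + 49*sqrt(3)/200) = 40136799/200 + 49*sqrt(3)/200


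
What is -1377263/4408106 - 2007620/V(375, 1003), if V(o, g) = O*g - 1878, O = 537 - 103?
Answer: -1180842575779/238822366868 ≈ -4.9444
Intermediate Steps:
O = 434
V(o, g) = -1878 + 434*g (V(o, g) = 434*g - 1878 = -1878 + 434*g)
-1377263/4408106 - 2007620/V(375, 1003) = -1377263/4408106 - 2007620/(-1878 + 434*1003) = -1377263*1/4408106 - 2007620/(-1878 + 435302) = -1377263/4408106 - 2007620/433424 = -1377263/4408106 - 2007620*1/433424 = -1377263/4408106 - 501905/108356 = -1180842575779/238822366868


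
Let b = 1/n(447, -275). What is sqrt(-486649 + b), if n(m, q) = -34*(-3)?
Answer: I*sqrt(5063096094)/102 ≈ 697.6*I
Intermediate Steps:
n(m, q) = 102
b = 1/102 ≈ 0.0098039
sqrt(-486649 + b) = sqrt(-486649 + 1/102) = sqrt(-49638197/102) = I*sqrt(5063096094)/102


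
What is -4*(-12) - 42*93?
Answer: -3858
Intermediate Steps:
-4*(-12) - 42*93 = 48 - 3906 = -3858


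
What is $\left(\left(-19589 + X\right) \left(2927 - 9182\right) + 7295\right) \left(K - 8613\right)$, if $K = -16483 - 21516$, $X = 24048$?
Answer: $1299717355000$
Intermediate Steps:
$K = -37999$
$\left(\left(-19589 + X\right) \left(2927 - 9182\right) + 7295\right) \left(K - 8613\right) = \left(\left(-19589 + 24048\right) \left(2927 - 9182\right) + 7295\right) \left(-37999 - 8613\right) = \left(4459 \left(-6255\right) + 7295\right) \left(-46612\right) = \left(-27891045 + 7295\right) \left(-46612\right) = \left(-27883750\right) \left(-46612\right) = 1299717355000$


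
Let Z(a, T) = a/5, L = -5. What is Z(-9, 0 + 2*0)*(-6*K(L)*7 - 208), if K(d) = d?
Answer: -18/5 ≈ -3.6000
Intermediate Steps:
Z(a, T) = a/5 (Z(a, T) = a*(⅕) = a/5)
Z(-9, 0 + 2*0)*(-6*K(L)*7 - 208) = ((⅕)*(-9))*(-6*(-5)*7 - 208) = -9*(30*7 - 208)/5 = -9*(210 - 208)/5 = -9/5*2 = -18/5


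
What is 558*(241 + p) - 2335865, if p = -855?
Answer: -2678477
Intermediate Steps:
558*(241 + p) - 2335865 = 558*(241 - 855) - 2335865 = 558*(-614) - 2335865 = -342612 - 2335865 = -2678477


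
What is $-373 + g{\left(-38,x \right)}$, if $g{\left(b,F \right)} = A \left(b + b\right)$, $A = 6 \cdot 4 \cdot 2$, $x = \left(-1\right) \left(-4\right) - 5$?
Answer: $-4021$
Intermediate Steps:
$x = -1$ ($x = 4 - 5 = -1$)
$A = 48$ ($A = 24 \cdot 2 = 48$)
$g{\left(b,F \right)} = 96 b$ ($g{\left(b,F \right)} = 48 \left(b + b\right) = 48 \cdot 2 b = 96 b$)
$-373 + g{\left(-38,x \right)} = -373 + 96 \left(-38\right) = -373 - 3648 = -4021$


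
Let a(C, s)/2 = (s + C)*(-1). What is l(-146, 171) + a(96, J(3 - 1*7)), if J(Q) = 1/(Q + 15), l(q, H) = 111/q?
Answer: -309865/1606 ≈ -192.94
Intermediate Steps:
J(Q) = 1/(15 + Q)
a(C, s) = -2*C - 2*s (a(C, s) = 2*((s + C)*(-1)) = 2*((C + s)*(-1)) = 2*(-C - s) = -2*C - 2*s)
l(-146, 171) + a(96, J(3 - 1*7)) = 111/(-146) + (-2*96 - 2/(15 + (3 - 1*7))) = 111*(-1/146) + (-192 - 2/(15 + (3 - 7))) = -111/146 + (-192 - 2/(15 - 4)) = -111/146 + (-192 - 2/11) = -111/146 - 2114/11 = -309865/1606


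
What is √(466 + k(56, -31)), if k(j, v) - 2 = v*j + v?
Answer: I*√1299 ≈ 36.042*I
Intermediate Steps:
k(j, v) = 2 + v + j*v (k(j, v) = 2 + (v*j + v) = 2 + (j*v + v) = 2 + (v + j*v) = 2 + v + j*v)
√(466 + k(56, -31)) = √(466 + (2 - 31 + 56*(-31))) = √(466 + (2 - 31 - 1736)) = √(466 - 1765) = √(-1299) = I*√1299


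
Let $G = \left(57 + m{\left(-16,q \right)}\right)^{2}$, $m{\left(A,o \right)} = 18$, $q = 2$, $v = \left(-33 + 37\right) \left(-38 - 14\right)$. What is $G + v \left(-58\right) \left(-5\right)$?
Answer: $-54695$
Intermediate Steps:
$v = -208$ ($v = 4 \left(-52\right) = -208$)
$G = 5625$ ($G = \left(57 + 18\right)^{2} = 75^{2} = 5625$)
$G + v \left(-58\right) \left(-5\right) = 5625 + \left(-208\right) \left(-58\right) \left(-5\right) = 5625 + 12064 \left(-5\right) = 5625 - 60320 = -54695$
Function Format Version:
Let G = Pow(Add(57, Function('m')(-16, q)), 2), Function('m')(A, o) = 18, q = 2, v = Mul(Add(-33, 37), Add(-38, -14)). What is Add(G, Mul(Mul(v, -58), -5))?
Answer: -54695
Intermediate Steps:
v = -208 (v = Mul(4, -52) = -208)
G = 5625 (G = Pow(Add(57, 18), 2) = Pow(75, 2) = 5625)
Add(G, Mul(Mul(v, -58), -5)) = Add(5625, Mul(Mul(-208, -58), -5)) = Add(5625, Mul(12064, -5)) = Add(5625, -60320) = -54695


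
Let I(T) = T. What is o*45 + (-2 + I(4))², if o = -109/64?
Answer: -4649/64 ≈ -72.641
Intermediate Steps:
o = -109/64 (o = -109*1/64 = -109/64 ≈ -1.7031)
o*45 + (-2 + I(4))² = -109/64*45 + (-2 + 4)² = -4905/64 + 2² = -4905/64 + 4 = -4649/64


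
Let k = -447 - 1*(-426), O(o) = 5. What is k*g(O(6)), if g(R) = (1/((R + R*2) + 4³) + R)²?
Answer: -3293136/6241 ≈ -527.66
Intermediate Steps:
g(R) = (R + 1/(64 + 3*R))² (g(R) = (1/((R + 2*R) + 64) + R)² = (1/(3*R + 64) + R)² = (1/(64 + 3*R) + R)² = (R + 1/(64 + 3*R))²)
k = -21 (k = -447 + 426 = -21)
k*g(O(6)) = -21*(1 + 3*5² + 64*5)²/(64 + 3*5)² = -21*(1 + 3*25 + 320)²/(64 + 15)² = -21*(1 + 75 + 320)²/79² = -21*396²/6241 = -21*156816/6241 = -3293136/6241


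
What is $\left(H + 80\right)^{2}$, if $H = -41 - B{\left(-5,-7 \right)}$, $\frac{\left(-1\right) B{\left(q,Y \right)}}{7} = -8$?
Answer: $289$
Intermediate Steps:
$B{\left(q,Y \right)} = 56$ ($B{\left(q,Y \right)} = \left(-7\right) \left(-8\right) = 56$)
$H = -97$ ($H = -41 - 56 = -97$)
$\left(H + 80\right)^{2} = \left(-97 + 80\right)^{2} = \left(-17\right)^{2} = 289$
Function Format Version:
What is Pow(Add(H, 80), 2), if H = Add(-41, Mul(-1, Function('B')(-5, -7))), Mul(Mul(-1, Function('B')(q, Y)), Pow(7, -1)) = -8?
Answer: 289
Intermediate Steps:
Function('B')(q, Y) = 56 (Function('B')(q, Y) = Mul(-7, -8) = 56)
H = -97 (H = Add(-41, Mul(-1, 56)) = Add(-41, -56) = -97)
Pow(Add(H, 80), 2) = Pow(Add(-97, 80), 2) = Pow(-17, 2) = 289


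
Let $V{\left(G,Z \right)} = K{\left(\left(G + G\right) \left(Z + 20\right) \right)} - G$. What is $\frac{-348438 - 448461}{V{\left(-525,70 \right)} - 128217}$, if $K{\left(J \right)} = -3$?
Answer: $\frac{265633}{42565} \approx 6.2406$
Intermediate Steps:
$V{\left(G,Z \right)} = -3 - G$
$\frac{-348438 - 448461}{V{\left(-525,70 \right)} - 128217} = \frac{-348438 - 448461}{\left(-3 - -525\right) - 128217} = - \frac{796899}{\left(-3 + 525\right) - 128217} = - \frac{796899}{522 - 128217} = - \frac{796899}{-127695} = \left(-796899\right) \left(- \frac{1}{127695}\right) = \frac{265633}{42565}$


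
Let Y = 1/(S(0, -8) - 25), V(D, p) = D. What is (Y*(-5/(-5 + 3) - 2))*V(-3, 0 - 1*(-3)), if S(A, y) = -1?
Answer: 3/52 ≈ 0.057692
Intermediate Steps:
Y = -1/26 (Y = 1/(-1 - 25) = 1/(-26) = -1/26 ≈ -0.038462)
(Y*(-5/(-5 + 3) - 2))*V(-3, 0 - 1*(-3)) = -(-5/(-5 + 3) - 2)/26*(-3) = -(-5/(-2) - 2)/26*(-3) = -(-½*(-5) - 2)/26*(-3) = -(5/2 - 2)/26*(-3) = -1/26*½*(-3) = -1/52*(-3) = 3/52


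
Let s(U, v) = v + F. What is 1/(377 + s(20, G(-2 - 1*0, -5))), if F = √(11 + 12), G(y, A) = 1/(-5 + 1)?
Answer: 6028/2270681 - 16*√23/2270681 ≈ 0.0026209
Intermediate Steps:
G(y, A) = -¼ (G(y, A) = 1/(-4) = -¼)
F = √23 ≈ 4.7958
s(U, v) = v + √23
1/(377 + s(20, G(-2 - 1*0, -5))) = 1/(377 + (-¼ + √23)) = 1/(1507/4 + √23)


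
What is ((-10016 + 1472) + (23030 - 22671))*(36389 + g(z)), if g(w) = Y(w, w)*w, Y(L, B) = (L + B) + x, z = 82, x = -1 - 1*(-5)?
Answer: -410600525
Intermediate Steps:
x = 4 (x = -1 + 5 = 4)
Y(L, B) = 4 + B + L (Y(L, B) = (L + B) + 4 = (B + L) + 4 = 4 + B + L)
g(w) = w*(4 + 2*w) (g(w) = (4 + w + w)*w = (4 + 2*w)*w = w*(4 + 2*w))
((-10016 + 1472) + (23030 - 22671))*(36389 + g(z)) = ((-10016 + 1472) + (23030 - 22671))*(36389 + 2*82*(2 + 82)) = (-8544 + 359)*(36389 + 2*82*84) = -8185*(36389 + 13776) = -8185*50165 = -410600525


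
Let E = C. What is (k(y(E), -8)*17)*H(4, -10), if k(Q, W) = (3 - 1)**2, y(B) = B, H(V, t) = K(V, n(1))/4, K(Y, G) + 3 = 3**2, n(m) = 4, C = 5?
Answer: 102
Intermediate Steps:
K(Y, G) = 6 (K(Y, G) = -3 + 3**2 = -3 + 9 = 6)
E = 5
H(V, t) = 3/2 (H(V, t) = 6/4 = 6*(1/4) = 3/2)
k(Q, W) = 4 (k(Q, W) = 2**2 = 4)
(k(y(E), -8)*17)*H(4, -10) = (4*17)*(3/2) = 68*(3/2) = 102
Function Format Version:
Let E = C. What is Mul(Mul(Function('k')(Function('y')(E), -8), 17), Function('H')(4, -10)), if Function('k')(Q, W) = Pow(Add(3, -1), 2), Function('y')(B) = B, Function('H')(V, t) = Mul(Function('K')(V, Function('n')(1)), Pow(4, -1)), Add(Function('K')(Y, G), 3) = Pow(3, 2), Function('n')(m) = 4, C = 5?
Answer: 102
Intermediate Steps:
Function('K')(Y, G) = 6 (Function('K')(Y, G) = Add(-3, Pow(3, 2)) = Add(-3, 9) = 6)
E = 5
Function('H')(V, t) = Rational(3, 2) (Function('H')(V, t) = Mul(6, Pow(4, -1)) = Mul(6, Rational(1, 4)) = Rational(3, 2))
Function('k')(Q, W) = 4 (Function('k')(Q, W) = Pow(2, 2) = 4)
Mul(Mul(Function('k')(Function('y')(E), -8), 17), Function('H')(4, -10)) = Mul(Mul(4, 17), Rational(3, 2)) = Mul(68, Rational(3, 2)) = 102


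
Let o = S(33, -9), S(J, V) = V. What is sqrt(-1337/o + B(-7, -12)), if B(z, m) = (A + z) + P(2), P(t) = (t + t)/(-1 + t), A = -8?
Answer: sqrt(1238)/3 ≈ 11.728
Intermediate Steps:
o = -9
P(t) = 2*t/(-1 + t) (P(t) = (2*t)/(-1 + t) = 2*t/(-1 + t))
B(z, m) = -4 + z (B(z, m) = (-8 + z) + 2*2/(-1 + 2) = (-8 + z) + 2*2/1 = (-8 + z) + 2*2*1 = (-8 + z) + 4 = -4 + z)
sqrt(-1337/o + B(-7, -12)) = sqrt(-1337/(-9) + (-4 - 7)) = sqrt(-1337*(-1/9) - 11) = sqrt(1337/9 - 11) = sqrt(1238/9) = sqrt(1238)/3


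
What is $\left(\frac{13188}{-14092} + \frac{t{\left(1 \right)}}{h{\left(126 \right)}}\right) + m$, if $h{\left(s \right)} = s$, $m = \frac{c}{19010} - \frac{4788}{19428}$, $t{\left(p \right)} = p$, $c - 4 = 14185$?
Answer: $- \frac{1461708703478}{3415483271655} \approx -0.42797$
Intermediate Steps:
$c = 14189$ ($c = 4 + 14185 = 14189$)
$m = \frac{15387001}{30777190}$ ($m = \frac{14189}{19010} - \frac{4788}{19428} = 14189 \cdot \frac{1}{19010} - \frac{399}{1619} = \frac{14189}{19010} - \frac{399}{1619} = \frac{15387001}{30777190} \approx 0.49995$)
$\left(\frac{13188}{-14092} + \frac{t{\left(1 \right)}}{h{\left(126 \right)}}\right) + m = \left(\frac{13188}{-14092} + 1 \cdot \frac{1}{126}\right) + \frac{15387001}{30777190} = \left(13188 \left(- \frac{1}{14092}\right) + 1 \cdot \frac{1}{126}\right) + \frac{15387001}{30777190} = \left(- \frac{3297}{3523} + \frac{1}{126}\right) + \frac{15387001}{30777190} = - \frac{411899}{443898} + \frac{15387001}{30777190} = - \frac{1461708703478}{3415483271655}$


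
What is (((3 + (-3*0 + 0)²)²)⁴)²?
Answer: 43046721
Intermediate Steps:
(((3 + (-3*0 + 0)²)²)⁴)² = (((3 + (0 + 0)²)²)⁴)² = (((3 + 0²)²)⁴)² = (((3 + 0)²)⁴)² = ((3²)⁴)² = (9⁴)² = 6561² = 43046721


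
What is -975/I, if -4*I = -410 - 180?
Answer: -390/59 ≈ -6.6102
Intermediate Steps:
I = 295/2 (I = -(-410 - 180)/4 = -¼*(-590) = 295/2 ≈ 147.50)
-975/I = -975/295/2 = -975*2/295 = -390/59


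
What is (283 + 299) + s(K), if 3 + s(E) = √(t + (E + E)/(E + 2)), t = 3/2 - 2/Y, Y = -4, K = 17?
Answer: 579 + 6*√38/19 ≈ 580.95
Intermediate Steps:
t = 2 (t = 3/2 - 2/(-4) = 3*(½) - 2*(-¼) = 3/2 + ½ = 2)
s(E) = -3 + √(2 + 2*E/(2 + E)) (s(E) = -3 + √(2 + (E + E)/(E + 2)) = -3 + √(2 + (2*E)/(2 + E)) = -3 + √(2 + 2*E/(2 + E)))
(283 + 299) + s(K) = (283 + 299) + (-3 + 2*√((1 + 17)/(2 + 17))) = 582 + (-3 + 2*√(18/19)) = 582 + (-3 + 2*(3*√38/19)) = 582 + (-3 + 6*√38/19) = 579 + 6*√38/19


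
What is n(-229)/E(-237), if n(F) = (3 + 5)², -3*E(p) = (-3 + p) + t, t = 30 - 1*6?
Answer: 8/9 ≈ 0.88889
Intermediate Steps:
t = 24 (t = 30 - 6 = 24)
E(p) = -7 - p/3 (E(p) = -((-3 + p) + 24)/3 = -(21 + p)/3 = -7 - p/3)
n(F) = 64 (n(F) = 8² = 64)
n(-229)/E(-237) = 64/(-7 - ⅓*(-237)) = 64/(-7 + 79) = 64/72 = 64*(1/72) = 8/9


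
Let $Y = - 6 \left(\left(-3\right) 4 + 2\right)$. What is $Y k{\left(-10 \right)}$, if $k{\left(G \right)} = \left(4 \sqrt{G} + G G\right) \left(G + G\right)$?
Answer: $-120000 - 4800 i \sqrt{10} \approx -1.2 \cdot 10^{5} - 15179.0 i$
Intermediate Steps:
$Y = 60$ ($Y = - 6 \left(-12 + 2\right) = \left(-6\right) \left(-10\right) = 60$)
$k{\left(G \right)} = 2 G \left(G^{2} + 4 \sqrt{G}\right)$ ($k{\left(G \right)} = \left(4 \sqrt{G} + G^{2}\right) 2 G = \left(G^{2} + 4 \sqrt{G}\right) 2 G = 2 G \left(G^{2} + 4 \sqrt{G}\right)$)
$Y k{\left(-10 \right)} = 60 \left(2 \left(-10\right)^{3} + 8 \left(-10\right)^{\frac{3}{2}}\right) = 60 \left(2 \left(-1000\right) + 8 \left(- 10 i \sqrt{10}\right)\right) = 60 \left(-2000 - 80 i \sqrt{10}\right) = -120000 - 4800 i \sqrt{10}$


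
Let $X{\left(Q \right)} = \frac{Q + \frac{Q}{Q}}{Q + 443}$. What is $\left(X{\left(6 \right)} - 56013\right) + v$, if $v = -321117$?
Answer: $- \frac{169331363}{449} \approx -3.7713 \cdot 10^{5}$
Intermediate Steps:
$X{\left(Q \right)} = \frac{1 + Q}{443 + Q}$ ($X{\left(Q \right)} = \frac{Q + 1}{443 + Q} = \frac{1 + Q}{443 + Q}$)
$\left(X{\left(6 \right)} - 56013\right) + v = \left(\frac{1 + 6}{443 + 6} - 56013\right) - 321117 = \left(\frac{1}{449} \cdot 7 - 56013\right) - 321117 = \left(\frac{7}{449} - 56013\right) - 321117 = - \frac{25149830}{449} - 321117 = - \frac{169331363}{449}$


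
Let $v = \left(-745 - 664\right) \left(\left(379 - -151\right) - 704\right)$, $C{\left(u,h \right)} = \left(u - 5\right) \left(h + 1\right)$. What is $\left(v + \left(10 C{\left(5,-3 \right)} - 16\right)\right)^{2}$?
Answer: $60098522500$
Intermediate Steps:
$C{\left(u,h \right)} = \left(1 + h\right) \left(-5 + u\right)$ ($C{\left(u,h \right)} = \left(-5 + u\right) \left(1 + h\right) = \left(1 + h\right) \left(-5 + u\right)$)
$v = 245166$ ($v = - 1409 \left(\left(379 + 151\right) - 704\right) = - 1409 \left(530 - 704\right) = \left(-1409\right) \left(-174\right) = 245166$)
$\left(v + \left(10 C{\left(5,-3 \right)} - 16\right)\right)^{2} = \left(245166 - \left(16 - 10 \left(-5 + 5 - -15 - 15\right)\right)\right)^{2} = \left(245166 - \left(16 - 10 \left(-5 + 5 + 15 - 15\right)\right)\right)^{2} = \left(245166 + \left(10 \cdot 0 - 16\right)\right)^{2} = \left(245166 + \left(0 - 16\right)\right)^{2} = \left(245166 - 16\right)^{2} = 245150^{2} = 60098522500$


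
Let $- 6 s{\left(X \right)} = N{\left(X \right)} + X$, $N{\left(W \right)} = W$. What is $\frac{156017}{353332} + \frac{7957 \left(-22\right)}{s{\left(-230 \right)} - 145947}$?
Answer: $\frac{253831295171}{154621969852} \approx 1.6416$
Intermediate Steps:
$s{\left(X \right)} = - \frac{X}{3}$ ($s{\left(X \right)} = - \frac{X + X}{6} = - \frac{2 X}{6} = - \frac{X}{3}$)
$\frac{156017}{353332} + \frac{7957 \left(-22\right)}{s{\left(-230 \right)} - 145947} = \frac{156017}{353332} + \frac{7957 \left(-22\right)}{\left(- \frac{1}{3}\right) \left(-230\right) - 145947} = 156017 \cdot \frac{1}{353332} - \frac{175054}{\frac{230}{3} - 145947} = \frac{156017}{353332} - \frac{175054}{- \frac{437611}{3}} = \frac{156017}{353332} - - \frac{525162}{437611} = \frac{156017}{353332} + \frac{525162}{437611} = \frac{253831295171}{154621969852}$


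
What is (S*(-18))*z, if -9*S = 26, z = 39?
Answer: 2028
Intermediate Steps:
S = -26/9 (S = -⅑*26 = -26/9 ≈ -2.8889)
(S*(-18))*z = -26/9*(-18)*39 = 52*39 = 2028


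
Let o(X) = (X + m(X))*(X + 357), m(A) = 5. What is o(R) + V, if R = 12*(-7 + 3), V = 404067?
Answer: 390780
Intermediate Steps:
R = -48 (R = 12*(-4) = -48)
o(X) = (5 + X)*(357 + X) (o(X) = (X + 5)*(X + 357) = (5 + X)*(357 + X))
o(R) + V = (1785 + (-48)² + 362*(-48)) + 404067 = (1785 + 2304 - 17376) + 404067 = -13287 + 404067 = 390780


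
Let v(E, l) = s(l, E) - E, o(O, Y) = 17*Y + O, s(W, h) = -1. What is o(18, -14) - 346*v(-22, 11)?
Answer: -7486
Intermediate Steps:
o(O, Y) = O + 17*Y
v(E, l) = -1 - E
o(18, -14) - 346*v(-22, 11) = (18 + 17*(-14)) - 346*(-1 - 1*(-22)) = (18 - 238) - 346*(-1 + 22) = -220 - 346*21 = -220 - 7266 = -7486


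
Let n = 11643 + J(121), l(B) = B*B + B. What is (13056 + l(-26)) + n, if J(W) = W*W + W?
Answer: 40111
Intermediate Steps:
l(B) = B + B² (l(B) = B² + B = B + B²)
J(W) = W + W² (J(W) = W² + W = W + W²)
n = 26405 (n = 11643 + 121*(1 + 121) = 11643 + 121*122 = 11643 + 14762 = 26405)
(13056 + l(-26)) + n = (13056 - 26*(1 - 26)) + 26405 = (13056 - 26*(-25)) + 26405 = (13056 + 650) + 26405 = 13706 + 26405 = 40111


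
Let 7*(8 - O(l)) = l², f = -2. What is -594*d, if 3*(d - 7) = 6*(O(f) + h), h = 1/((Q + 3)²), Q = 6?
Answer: -272954/21 ≈ -12998.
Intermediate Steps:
h = 1/81 (h = 1/((6 + 3)²) = 1/(9²) = 1/81 ≈ 0.012346)
O(l) = 8 - l²/7
d = 12407/567 (d = 7 + (6*((8 - ⅐*(-2)²) + 1/81))/3 = 7 + (6*((8 - ⅐*4) + 1/81))/3 = 7 + (6*((8 - 4/7) + 1/81))/3 = 7 + (6*(52/7 + 1/81))/3 = 7 + (6*(4219/567))/3 = 7 + (⅓)*(8438/189) = 7 + 8438/567 = 12407/567 ≈ 21.882)
-594*d = -594*12407/567 = -272954/21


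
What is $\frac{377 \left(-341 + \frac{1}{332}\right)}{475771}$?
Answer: $- \frac{42680547}{157955972} \approx -0.27021$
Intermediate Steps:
$\frac{377 \left(-341 + \frac{1}{332}\right)}{475771} = 377 \left(-341 + \frac{1}{332}\right) \frac{1}{475771} = 377 \left(- \frac{113211}{332}\right) \frac{1}{475771} = \left(- \frac{42680547}{332}\right) \frac{1}{475771} = - \frac{42680547}{157955972}$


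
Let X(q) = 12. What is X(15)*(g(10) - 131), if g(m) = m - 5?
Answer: -1512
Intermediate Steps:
g(m) = -5 + m
X(15)*(g(10) - 131) = 12*((-5 + 10) - 131) = 12*(5 - 131) = 12*(-126) = -1512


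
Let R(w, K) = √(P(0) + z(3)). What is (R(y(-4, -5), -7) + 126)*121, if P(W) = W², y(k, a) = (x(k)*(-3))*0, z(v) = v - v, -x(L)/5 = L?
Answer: 15246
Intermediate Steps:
x(L) = -5*L
z(v) = 0
y(k, a) = 0 (y(k, a) = (-5*k*(-3))*0 = (15*k)*0 = 0)
R(w, K) = 0 (R(w, K) = √(0² + 0) = √(0 + 0) = √0 = 0)
(R(y(-4, -5), -7) + 126)*121 = (0 + 126)*121 = 126*121 = 15246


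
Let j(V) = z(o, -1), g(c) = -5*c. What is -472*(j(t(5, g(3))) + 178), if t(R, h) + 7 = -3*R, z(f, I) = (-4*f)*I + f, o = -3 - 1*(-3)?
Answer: -84016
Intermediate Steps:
o = 0 (o = -3 + 3 = 0)
z(f, I) = f - 4*I*f (z(f, I) = -4*I*f + f = f - 4*I*f)
t(R, h) = -7 - 3*R
j(V) = 0 (j(V) = 0*(1 - 4*(-1)) = 0*(1 + 4) = 0*5 = 0)
-472*(j(t(5, g(3))) + 178) = -472*(0 + 178) = -472*178 = -84016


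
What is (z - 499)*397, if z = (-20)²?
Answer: -39303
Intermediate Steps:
z = 400
(z - 499)*397 = (400 - 499)*397 = -99*397 = -39303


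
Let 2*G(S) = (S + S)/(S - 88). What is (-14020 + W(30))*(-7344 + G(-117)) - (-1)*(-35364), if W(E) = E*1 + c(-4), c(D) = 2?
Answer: 21050327544/205 ≈ 1.0268e+8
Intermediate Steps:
G(S) = S/(-88 + S) (G(S) = ((S + S)/(S - 88))/2 = ((2*S)/(-88 + S))/2 = (2*S/(-88 + S))/2 = S/(-88 + S))
W(E) = 2 + E (W(E) = E*1 + 2 = E + 2 = 2 + E)
(-14020 + W(30))*(-7344 + G(-117)) - (-1)*(-35364) = (-14020 + (2 + 30))*(-7344 - 117/(-88 - 117)) - (-1)*(-35364) = (-14020 + 32)*(-7344 - 117/(-205)) - 1*35364 = -13988*(-7344 - 117*(-1/205)) - 35364 = -13988*(-7344 + 117/205) - 35364 = -13988*(-1505403/205) - 35364 = 21057577164/205 - 35364 = 21050327544/205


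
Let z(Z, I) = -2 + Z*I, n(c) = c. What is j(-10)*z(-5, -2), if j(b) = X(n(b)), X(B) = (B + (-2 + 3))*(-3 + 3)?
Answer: 0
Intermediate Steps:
X(B) = 0 (X(B) = (B + 1)*0 = (1 + B)*0 = 0)
j(b) = 0
z(Z, I) = -2 + I*Z
j(-10)*z(-5, -2) = 0*(-2 - 2*(-5)) = 0*(-2 + 10) = 0*8 = 0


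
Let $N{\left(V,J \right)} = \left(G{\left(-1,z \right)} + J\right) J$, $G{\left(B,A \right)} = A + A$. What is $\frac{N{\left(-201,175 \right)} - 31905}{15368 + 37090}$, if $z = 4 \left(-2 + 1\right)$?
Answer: $- \frac{1340}{26229} \approx -0.051089$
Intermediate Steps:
$z = -4$ ($z = 4 \left(-1\right) = -4$)
$G{\left(B,A \right)} = 2 A$
$N{\left(V,J \right)} = J \left(-8 + J\right)$ ($N{\left(V,J \right)} = \left(2 \left(-4\right) + J\right) J = \left(-8 + J\right) J = J \left(-8 + J\right)$)
$\frac{N{\left(-201,175 \right)} - 31905}{15368 + 37090} = \frac{175 \left(-8 + 175\right) - 31905}{15368 + 37090} = \frac{175 \cdot 167 - 31905}{52458} = \left(29225 - 31905\right) \frac{1}{52458} = \left(-2680\right) \frac{1}{52458} = - \frac{1340}{26229}$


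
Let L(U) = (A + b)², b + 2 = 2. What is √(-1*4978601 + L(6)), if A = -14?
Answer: I*√4978405 ≈ 2231.2*I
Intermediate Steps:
b = 0 (b = -2 + 2 = 0)
L(U) = 196 (L(U) = (-14 + 0)² = (-14)² = 196)
√(-1*4978601 + L(6)) = √(-1*4978601 + 196) = √(-4978601 + 196) = √(-4978405) = I*√4978405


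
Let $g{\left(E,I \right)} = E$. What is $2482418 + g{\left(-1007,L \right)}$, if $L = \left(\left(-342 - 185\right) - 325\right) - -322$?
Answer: $2481411$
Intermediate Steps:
$L = -530$ ($L = \left(-527 - 325\right) + 322 = -852 + 322 = -530$)
$2482418 + g{\left(-1007,L \right)} = 2482418 - 1007 = 2481411$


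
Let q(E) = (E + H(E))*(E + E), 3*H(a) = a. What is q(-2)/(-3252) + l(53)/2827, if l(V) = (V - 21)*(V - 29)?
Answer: 1850536/6895053 ≈ 0.26839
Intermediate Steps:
l(V) = (-29 + V)*(-21 + V) (l(V) = (-21 + V)*(-29 + V) = (-29 + V)*(-21 + V))
H(a) = a/3
q(E) = 8*E²/3 (q(E) = (E + E/3)*(E + E) = (4*E/3)*(2*E) = 8*E²/3)
q(-2)/(-3252) + l(53)/2827 = ((8/3)*(-2)²)/(-3252) + (609 + 53² - 50*53)/2827 = ((8/3)*4)*(-1/3252) + (609 + 2809 - 2650)*(1/2827) = (32/3)*(-1/3252) + 768*(1/2827) = -8/2439 + 768/2827 = 1850536/6895053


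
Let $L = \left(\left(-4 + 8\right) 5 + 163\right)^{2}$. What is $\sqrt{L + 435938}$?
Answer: $\sqrt{469427} \approx 685.15$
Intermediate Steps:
$L = 33489$ ($L = \left(4 \cdot 5 + 163\right)^{2} = \left(20 + 163\right)^{2} = 183^{2} = 33489$)
$\sqrt{L + 435938} = \sqrt{33489 + 435938} = \sqrt{469427}$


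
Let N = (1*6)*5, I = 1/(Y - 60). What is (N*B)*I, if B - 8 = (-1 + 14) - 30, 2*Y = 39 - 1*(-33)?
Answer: 45/4 ≈ 11.250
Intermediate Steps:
Y = 36 (Y = (39 - 1*(-33))/2 = (39 + 33)/2 = (½)*72 = 36)
I = -1/24 (I = 1/(36 - 60) = 1/(-24) = -1/24 ≈ -0.041667)
B = -9 (B = 8 + ((-1 + 14) - 30) = 8 + (13 - 30) = 8 - 17 = -9)
N = 30 (N = 6*5 = 30)
(N*B)*I = (30*(-9))*(-1/24) = -270*(-1/24) = 45/4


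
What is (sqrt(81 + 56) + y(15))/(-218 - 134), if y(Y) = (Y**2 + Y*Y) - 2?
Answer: -14/11 - sqrt(137)/352 ≈ -1.3060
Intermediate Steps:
y(Y) = -2 + 2*Y**2 (y(Y) = (Y**2 + Y**2) - 2 = 2*Y**2 - 2 = -2 + 2*Y**2)
(sqrt(81 + 56) + y(15))/(-218 - 134) = (sqrt(81 + 56) + (-2 + 2*15**2))/(-218 - 134) = (sqrt(137) + (-2 + 2*225))/(-352) = (sqrt(137) + (-2 + 450))*(-1/352) = (sqrt(137) + 448)*(-1/352) = (448 + sqrt(137))*(-1/352) = -14/11 - sqrt(137)/352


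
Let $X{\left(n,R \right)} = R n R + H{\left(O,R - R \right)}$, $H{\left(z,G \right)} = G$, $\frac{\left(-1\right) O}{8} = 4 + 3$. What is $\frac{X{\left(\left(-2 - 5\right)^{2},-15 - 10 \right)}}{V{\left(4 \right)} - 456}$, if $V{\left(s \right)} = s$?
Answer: $- \frac{30625}{452} \approx -67.754$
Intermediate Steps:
$O = -56$ ($O = - 8 \left(4 + 3\right) = \left(-8\right) 7 = -56$)
$X{\left(n,R \right)} = n R^{2}$ ($X{\left(n,R \right)} = R n R + \left(R - R\right) = n R^{2} + 0 = n R^{2}$)
$\frac{X{\left(\left(-2 - 5\right)^{2},-15 - 10 \right)}}{V{\left(4 \right)} - 456} = \frac{\left(-2 - 5\right)^{2} \left(-15 - 10\right)^{2}}{4 - 456} = \frac{\left(-7\right)^{2} \left(-25\right)^{2}}{-452} = 49 \cdot 625 \left(- \frac{1}{452}\right) = 30625 \left(- \frac{1}{452}\right) = - \frac{30625}{452}$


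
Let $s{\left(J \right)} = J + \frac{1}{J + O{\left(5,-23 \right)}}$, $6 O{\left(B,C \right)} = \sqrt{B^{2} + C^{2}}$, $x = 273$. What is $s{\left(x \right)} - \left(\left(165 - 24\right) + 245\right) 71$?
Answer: $- \frac{36391995671}{1341245} - \frac{3 \sqrt{554}}{1341245} \approx -27133.0$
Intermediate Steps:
$O{\left(B,C \right)} = \frac{\sqrt{B^{2} + C^{2}}}{6}$
$s{\left(J \right)} = J + \frac{1}{J + \frac{\sqrt{554}}{6}}$ ($s{\left(J \right)} = J + \frac{1}{J + \frac{\sqrt{5^{2} + \left(-23\right)^{2}}}{6}} = J + \frac{1}{J + \frac{\sqrt{25 + 529}}{6}} = J + \frac{1}{J + \frac{\sqrt{554}}{6}}$)
$s{\left(x \right)} - \left(\left(165 - 24\right) + 245\right) 71 = \frac{6 + 6 \cdot 273^{2} + 273 \sqrt{554}}{\sqrt{554} + 6 \cdot 273} - \left(\left(165 - 24\right) + 245\right) 71 = \frac{6 + 6 \cdot 74529 + 273 \sqrt{554}}{\sqrt{554} + 1638} - \left(\left(165 - 24\right) + 245\right) 71 = \frac{6 + 447174 + 273 \sqrt{554}}{1638 + \sqrt{554}} - \left(141 + 245\right) 71 = \frac{447180 + 273 \sqrt{554}}{1638 + \sqrt{554}} - 386 \cdot 71 = \frac{447180 + 273 \sqrt{554}}{1638 + \sqrt{554}} - 27406 = -27406 + \frac{447180 + 273 \sqrt{554}}{1638 + \sqrt{554}}$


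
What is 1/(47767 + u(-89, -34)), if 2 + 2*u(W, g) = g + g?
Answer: 1/47732 ≈ 2.0950e-5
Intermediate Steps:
u(W, g) = -1 + g (u(W, g) = -1 + (g + g)/2 = -1 + (2*g)/2 = -1 + g)
1/(47767 + u(-89, -34)) = 1/(47767 + (-1 - 34)) = 1/(47767 - 35) = 1/47732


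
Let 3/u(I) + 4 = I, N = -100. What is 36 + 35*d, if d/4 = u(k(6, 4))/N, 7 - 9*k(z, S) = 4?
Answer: 2043/55 ≈ 37.145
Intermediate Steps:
k(z, S) = ⅓ (k(z, S) = 7/9 - ⅑*4 = 7/9 - 4/9 = ⅓)
u(I) = 3/(-4 + I)
d = 9/275 (d = 4*((3/(-4 + ⅓))/(-100)) = 4*((3/(-11/3))*(-1/100)) = 4*((3*(-3/11))*(-1/100)) = 4*(-9/11*(-1/100)) = 4*(9/1100) = 9/275 ≈ 0.032727)
36 + 35*d = 36 + 35*(9/275) = 36 + 63/55 = 2043/55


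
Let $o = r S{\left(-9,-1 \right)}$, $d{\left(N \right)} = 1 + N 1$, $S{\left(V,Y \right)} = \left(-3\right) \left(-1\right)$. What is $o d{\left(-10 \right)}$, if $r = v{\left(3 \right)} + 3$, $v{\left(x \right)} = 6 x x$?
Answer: $-1539$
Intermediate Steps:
$v{\left(x \right)} = 6 x^{2}$
$S{\left(V,Y \right)} = 3$
$d{\left(N \right)} = 1 + N$
$r = 57$ ($r = 6 \cdot 3^{2} + 3 = 6 \cdot 9 + 3 = 54 + 3 = 57$)
$o = 171$ ($o = 57 \cdot 3 = 171$)
$o d{\left(-10 \right)} = 171 \left(1 - 10\right) = 171 \left(-9\right) = -1539$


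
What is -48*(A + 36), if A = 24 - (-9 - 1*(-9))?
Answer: -2880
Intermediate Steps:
A = 24 (A = 24 - (-9 + 9) = 24 - 1*0 = 24 + 0 = 24)
-48*(A + 36) = -48*(24 + 36) = -48*60 = -2880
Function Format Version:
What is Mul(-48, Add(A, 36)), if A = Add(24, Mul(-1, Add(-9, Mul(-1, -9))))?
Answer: -2880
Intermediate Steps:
A = 24 (A = Add(24, Mul(-1, Add(-9, 9))) = Add(24, Mul(-1, 0)) = Add(24, 0) = 24)
Mul(-48, Add(A, 36)) = Mul(-48, Add(24, 36)) = Mul(-48, 60) = -2880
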